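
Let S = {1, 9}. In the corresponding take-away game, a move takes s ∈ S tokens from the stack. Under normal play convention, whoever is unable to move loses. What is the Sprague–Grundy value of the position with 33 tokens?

n :  0  1  2  3  4  5  6  7  8  9 10 11 12 13 14 15 16 17 18 19 20 21 22 23 24 25 26 27 28 29 30 31 32 33
G :  0  1  0  1  0  1  0  1  0  1  0  1  0  1  0  1  0  1  0  1  0  1  0  1  0  1  0  1  0  1  0  1  0  1

1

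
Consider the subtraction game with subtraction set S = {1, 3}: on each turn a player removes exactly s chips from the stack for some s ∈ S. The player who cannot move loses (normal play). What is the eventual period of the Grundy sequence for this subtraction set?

2

n :  0  1  2  3  4  5  6  7  8  9 10 11 12 13 14
G :  0  1  0  1  0  1  0  1  0  1  0  1  0  1  0
G(n+2) = G(n) holds for n = 0,…,2 (a full window of length max(S) = 3), so the sequence is purely periodic with period 2.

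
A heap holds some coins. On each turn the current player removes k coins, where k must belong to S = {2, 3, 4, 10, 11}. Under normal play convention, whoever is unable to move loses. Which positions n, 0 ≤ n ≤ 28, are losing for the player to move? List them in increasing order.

0, 1, 6, 7, 13, 14, 19, 20, 26, 27

n :  0  1  2  3  4  5  6  7  8  9 10 11 12 13 14 15 16 17 18 19 20 21 22 23 24 25 26 27 28
G :  0  0  1  1  2  2  0  0  1  1  2  2  3  0  0  1  1  2  2  0  0  1  1  2  2  3  0  0  1
P-positions are exactly the n with G(n) = 0.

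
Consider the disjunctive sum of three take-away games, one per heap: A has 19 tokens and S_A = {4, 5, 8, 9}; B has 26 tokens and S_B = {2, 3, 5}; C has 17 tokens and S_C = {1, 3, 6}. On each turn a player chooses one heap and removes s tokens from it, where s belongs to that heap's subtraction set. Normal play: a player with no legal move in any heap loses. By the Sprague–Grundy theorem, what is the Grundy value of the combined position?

1

Heap A, S = {4, 5, 8, 9}:
n :  0  1  2  3  4  5  6  7  8  9 10 11 12 13 14 15 16 17 18 19
G :  0  0  0  0  1  1  1  1  2  2  2  2  3  0  0  0  0  1  1  1
G_A(19) = 1.
Heap B, S = {2, 3, 5}:
n :  0  1  2  3  4  5  6  7  8  9 10 11 12 13 14 15 16 17 18 19 20 21 22 23 24 25 26
G :  0  0  1  1  2  2  3  0  0  1  1  2  2  3  0  0  1  1  2  2  3  0  0  1  1  2  2
G_B(26) = 2.
Heap C, S = {1, 3, 6}:
n :  0  1  2  3  4  5  6  7  8  9 10 11 12 13 14 15 16 17
G :  0  1  0  1  0  1  2  3  2  0  1  0  1  0  1  2  3  2
G_C(17) = 2.
Combined Grundy value = 1 ⊕ 2 ⊕ 2 = 1.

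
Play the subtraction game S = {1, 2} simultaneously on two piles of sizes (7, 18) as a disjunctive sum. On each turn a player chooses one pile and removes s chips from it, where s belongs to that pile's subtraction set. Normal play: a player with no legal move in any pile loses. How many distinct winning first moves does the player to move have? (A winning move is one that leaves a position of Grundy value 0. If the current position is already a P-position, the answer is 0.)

All piles use S = {1, 2}:
G(0) = 0
G(1) = mex{0} = 1
G(2) = mex{1,0} = 2
G(3) = mex{2,1} = 0
G(4) = mex{0,2} = 1
G(5) = mex{1,0} = 2
G(6) = mex{2,1} = 0
G(7) = mex{0,2} = 1
G(8) = mex{1,0} = 2
G(9) = mex{2,1} = 0
G(10) = mex{0,2} = 1
G(11) = mex{1,0} = 2
G(12) = mex{2,1} = 0
G(13) = mex{0,2} = 1
G(14) = mex{1,0} = 2
G(15) = mex{2,1} = 0
G(16) = mex{0,2} = 1
G(17) = mex{1,0} = 2
G(18) = mex{2,1} = 0
Pile A: G(7) = 1.
Pile B: G(18) = 0.
Combined Grundy value = 1 ⊕ 0 = 1.
A winning move leaves total XOR = 0, i.e. changes one component's Grundy value g to g ⊕ X where X is the current total.
Pile A: need g' = 1⊕1 = 0. Options: 7−1→G=0, 7−2→G=2. Hits: 1.
Pile B: need g' = 0⊕1 = 1. Options: 18−1→G=2, 18−2→G=1. Hits: 1.

2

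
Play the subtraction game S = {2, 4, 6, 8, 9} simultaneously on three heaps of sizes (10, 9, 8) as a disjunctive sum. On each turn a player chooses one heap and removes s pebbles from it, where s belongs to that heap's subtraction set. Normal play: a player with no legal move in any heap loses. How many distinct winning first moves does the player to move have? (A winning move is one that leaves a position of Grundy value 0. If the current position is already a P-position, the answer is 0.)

All heaps use S = {2, 4, 6, 8, 9}:
n :  0  1  2  3  4  5  6  7  8  9 10
G :  0  0  1  1  2  2  3  3  4  4  5
Heap A: G(10) = 5.
Heap B: G(9) = 4.
Heap C: G(8) = 4.
Combined Grundy value = 5 ⊕ 4 ⊕ 4 = 5.
A winning move leaves total XOR = 0, i.e. changes one component's Grundy value g to g ⊕ X where X is the current total.
Heap A: need g' = 5⊕5 = 0. Options: 10−2→G=4, 10−4→G=3, 10−6→G=2, 10−8→G=1, 10−9→G=0. Hits: 1.
Heap B: need g' = 4⊕5 = 1. Options: 9−2→G=3, 9−4→G=2, 9−6→G=1, 9−8→G=0, 9−9→G=0. Hits: 1.
Heap C: need g' = 4⊕5 = 1. Options: 8−2→G=3, 8−4→G=2, 8−6→G=1, 8−8→G=0. Hits: 1.

3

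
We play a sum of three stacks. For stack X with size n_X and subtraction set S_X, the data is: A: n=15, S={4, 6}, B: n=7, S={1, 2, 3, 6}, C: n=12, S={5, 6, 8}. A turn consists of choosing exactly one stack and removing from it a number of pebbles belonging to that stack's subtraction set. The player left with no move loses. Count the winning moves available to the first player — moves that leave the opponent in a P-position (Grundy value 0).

Stack A, S = {4, 6}:
G(0) = 0
G(1) = mex{} = 0
G(2) = mex{} = 0
G(3) = mex{} = 0
G(4) = mex{0} = 1
G(5) = mex{0} = 1
G(6) = mex{0,0} = 1
G(7) = mex{0,0} = 1
G(8) = mex{1,0} = 2
G(9) = mex{1,0} = 2
G(10) = mex{1,1} = 0
G(11) = mex{1,1} = 0
G(12) = mex{2,1} = 0
G(13) = mex{2,1} = 0
G(14) = mex{0,2} = 1
G(15) = mex{0,2} = 1
G_A(15) = 1.
Stack B, S = {1, 2, 3, 6}:
n : 0 1 2 3 4 5 6 7
G : 0 1 2 3 0 1 2 3
G_B(7) = 3.
Stack C, S = {5, 6, 8}:
n :  0  1  2  3  4  5  6  7  8  9 10 11 12
G :  0  0  0  0  0  1  1  1  1  1  2  2  2
G_C(12) = 2.
Combined Grundy value = 1 ⊕ 3 ⊕ 2 = 0.
A winning move leaves total XOR = 0, i.e. changes one component's Grundy value g to g ⊕ X where X is the current total.
Stack A: target g' = 1⊕0 = 1, but every legal move changes the Grundy value (mex property), so 0 moves.
Stack B: target g' = 3⊕0 = 3, but every legal move changes the Grundy value (mex property), so 0 moves.
Stack C: target g' = 2⊕0 = 2, but every legal move changes the Grundy value (mex property), so 0 moves.

0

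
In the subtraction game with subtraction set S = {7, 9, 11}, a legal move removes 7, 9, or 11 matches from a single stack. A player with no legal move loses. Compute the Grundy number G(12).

1

n :  0  1  2  3  4  5  6  7  8  9 10 11 12
G :  0  0  0  0  0  0  0  1  1  1  1  1  1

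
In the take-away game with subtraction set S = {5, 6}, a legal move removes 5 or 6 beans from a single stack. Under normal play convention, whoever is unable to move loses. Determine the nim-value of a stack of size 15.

0

n :  0  1  2  3  4  5  6  7  8  9 10 11 12 13 14 15
G :  0  0  0  0  0  1  1  1  1  1  2  0  0  0  0  0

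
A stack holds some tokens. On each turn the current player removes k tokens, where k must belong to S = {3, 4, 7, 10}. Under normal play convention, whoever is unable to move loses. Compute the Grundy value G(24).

G(0) = 0
G(1) = mex{} = 0
G(2) = mex{} = 0
G(3) = mex{0} = 1
G(4) = mex{0,0} = 1
G(5) = mex{0,0} = 1
G(6) = mex{1,0} = 2
G(7) = mex{1,1,0} = 2
G(8) = mex{1,1,0} = 2
G(9) = mex{2,1,0} = 3
G(10) = mex{2,2,1,0} = 3
G(11) = mex{2,2,1,0} = 3
G(12) = mex{3,2,1,0} = 4
G(13) = mex{3,3,2,1} = 0
G(14) = mex{3,3,2,1} = 0
G(15) = mex{4,3,2,1} = 0
G(16) = mex{0,4,3,2} = 1
G(17) = mex{0,0,3,2} = 1
G(18) = mex{0,0,3,2} = 1
G(19) = mex{1,0,4,3} = 2
G(20) = mex{1,1,0,3} = 2
G(21) = mex{1,1,0,3} = 2
G(22) = mex{2,1,0,4} = 3
G(23) = mex{2,2,1,0} = 3
G(24) = mex{2,2,1,0} = 3

3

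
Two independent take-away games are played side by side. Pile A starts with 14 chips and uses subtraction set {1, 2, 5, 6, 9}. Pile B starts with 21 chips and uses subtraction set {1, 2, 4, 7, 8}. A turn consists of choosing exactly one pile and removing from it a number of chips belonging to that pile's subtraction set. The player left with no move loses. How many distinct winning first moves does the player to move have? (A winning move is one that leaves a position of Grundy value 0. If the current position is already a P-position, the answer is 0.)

Pile A, S = {1, 2, 5, 6, 9}:
G(0) = 0
G(1) = mex{0} = 1
G(2) = mex{1,0} = 2
G(3) = mex{2,1} = 0
G(4) = mex{0,2} = 1
G(5) = mex{1,0,0} = 2
G(6) = mex{2,1,1,0} = 3
G(7) = mex{3,2,2,1} = 0
G(8) = mex{0,3,0,2} = 1
G(9) = mex{1,0,1,0,0} = 2
G(10) = mex{2,1,2,1,1} = 0
G(11) = mex{0,2,3,2,2} = 1
G(12) = mex{1,0,0,3,0} = 2
G(13) = mex{2,1,1,0,1} = 3
G(14) = mex{3,2,2,1,2} = 0
G_A(14) = 0.
Pile B, S = {1, 2, 4, 7, 8}:
n :  0  1  2  3  4  5  6  7  8  9 10 11 12 13 14 15 16 17 18 19 20 21
G :  0  1  2  0  1  2  0  1  2  0  1  2  0  1  2  0  1  2  0  1  2  0
G_B(21) = 0.
Combined Grundy value = 0 ⊕ 0 = 0.
A winning move leaves total XOR = 0, i.e. changes one component's Grundy value g to g ⊕ X where X is the current total.
Pile A: target g' = 0⊕0 = 0, but every legal move changes the Grundy value (mex property), so 0 moves.
Pile B: target g' = 0⊕0 = 0, but every legal move changes the Grundy value (mex property), so 0 moves.

0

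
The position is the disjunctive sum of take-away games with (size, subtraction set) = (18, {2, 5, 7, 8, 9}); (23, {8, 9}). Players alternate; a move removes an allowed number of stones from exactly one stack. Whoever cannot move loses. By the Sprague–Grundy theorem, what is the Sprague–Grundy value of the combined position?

Stack A, S = {2, 5, 7, 8, 9}:
n :  0  1  2  3  4  5  6  7  8  9 10 11 12 13 14 15 16 17 18
G :  0  0  1  1  0  2  1  3  2  2  3  3  4  4  0  0  1  1  0
G_A(18) = 0.
Stack B, S = {8, 9}:
n :  0  1  2  3  4  5  6  7  8  9 10 11 12 13 14 15 16 17 18 19 20 21 22 23
G :  0  0  0  0  0  0  0  0  1  1  1  1  1  1  1  1  2  0  0  0  0  0  0  0
G_B(23) = 0.
Combined Grundy value = 0 ⊕ 0 = 0.

0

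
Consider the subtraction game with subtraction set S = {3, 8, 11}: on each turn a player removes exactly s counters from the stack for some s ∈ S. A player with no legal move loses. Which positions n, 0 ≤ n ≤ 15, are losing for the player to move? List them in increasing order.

0, 1, 2, 6, 7

G(0) = 0
G(1) = mex{} = 0
G(2) = mex{} = 0
G(3) = mex{0} = 1
G(4) = mex{0} = 1
G(5) = mex{0} = 1
G(6) = mex{1} = 0
G(7) = mex{1} = 0
G(8) = mex{1,0} = 2
G(9) = mex{0,0} = 1
G(10) = mex{0,0} = 1
G(11) = mex{2,1,0} = 3
G(12) = mex{1,1,0} = 2
G(13) = mex{1,1,0} = 2
G(14) = mex{3,0,1} = 2
G(15) = mex{2,0,1} = 3
P-positions are exactly the n with G(n) = 0.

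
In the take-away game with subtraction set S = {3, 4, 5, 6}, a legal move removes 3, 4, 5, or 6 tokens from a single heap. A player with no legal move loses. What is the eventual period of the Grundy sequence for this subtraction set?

G(0) = 0
G(1) = mex{} = 0
G(2) = mex{} = 0
G(3) = mex{0} = 1
G(4) = mex{0,0} = 1
G(5) = mex{0,0,0} = 1
G(6) = mex{1,0,0,0} = 2
G(7) = mex{1,1,0,0} = 2
G(8) = mex{1,1,1,0} = 2
G(9) = mex{2,1,1,1} = 0
G(10) = mex{2,2,1,1} = 0
G(11) = mex{2,2,2,1} = 0
G(12) = mex{0,2,2,2} = 1
G(13) = mex{0,0,2,2} = 1
G(14) = mex{0,0,0,2} = 1
G(15) = mex{1,0,0,0} = 2
G(16) = mex{1,1,0,0} = 2
G(17) = mex{1,1,1,0} = 2
G(18) = mex{2,1,1,1} = 0
G(19) = mex{2,2,1,1} = 0
G(n+9) = G(n) holds for n = 0,…,5 (a full window of length max(S) = 6), so the sequence is purely periodic with period 9.

9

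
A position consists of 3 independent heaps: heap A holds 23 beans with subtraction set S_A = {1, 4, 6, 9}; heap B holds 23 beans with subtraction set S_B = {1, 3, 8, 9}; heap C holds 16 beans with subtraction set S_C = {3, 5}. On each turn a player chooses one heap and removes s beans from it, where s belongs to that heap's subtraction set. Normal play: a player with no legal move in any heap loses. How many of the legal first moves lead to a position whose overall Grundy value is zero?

Heap A, S = {1, 4, 6, 9}:
n :  0  1  2  3  4  5  6  7  8  9 10 11 12 13 14 15 16 17 18 19 20 21 22 23
G :  0  1  0  1  2  0  1  0  1  2  0  1  0  1  2  0  1  0  1  2  0  1  0  1
G_A(23) = 1.
Heap B, S = {1, 3, 8, 9}:
G(0) = 0
G(1) = mex{0} = 1
G(2) = mex{1} = 0
G(3) = mex{0,0} = 1
G(4) = mex{1,1} = 0
G(5) = mex{0,0} = 1
G(6) = mex{1,1} = 0
G(7) = mex{0,0} = 1
G(8) = mex{1,1,0} = 2
G(9) = mex{2,0,1,0} = 3
G(10) = mex{3,1,0,1} = 2
G(11) = mex{2,2,1,0} = 3
G(12) = mex{3,3,0,1} = 2
G(13) = mex{2,2,1,0} = 3
G(14) = mex{3,3,0,1} = 2
G(15) = mex{2,2,1,0} = 3
G(16) = mex{3,3,2,1} = 0
G(17) = mex{0,2,3,2} = 1
G(18) = mex{1,3,2,3} = 0
G(19) = mex{0,0,3,2} = 1
G(20) = mex{1,1,2,3} = 0
G(21) = mex{0,0,3,2} = 1
G(22) = mex{1,1,2,3} = 0
G(23) = mex{0,0,3,2} = 1
G_B(23) = 1.
Heap C, S = {3, 5}:
G(0) = 0
G(1) = mex{} = 0
G(2) = mex{} = 0
G(3) = mex{0} = 1
G(4) = mex{0} = 1
G(5) = mex{0,0} = 1
G(6) = mex{1,0} = 2
G(7) = mex{1,0} = 2
G(8) = mex{1,1} = 0
G(9) = mex{2,1} = 0
G(10) = mex{2,1} = 0
G(11) = mex{0,2} = 1
G(12) = mex{0,2} = 1
G(13) = mex{0,0} = 1
G(14) = mex{1,0} = 2
G(15) = mex{1,0} = 2
G(16) = mex{1,1} = 0
G_C(16) = 0.
Combined Grundy value = 1 ⊕ 1 ⊕ 0 = 0.
A winning move leaves total XOR = 0, i.e. changes one component's Grundy value g to g ⊕ X where X is the current total.
Heap A: target g' = 1⊕0 = 1, but every legal move changes the Grundy value (mex property), so 0 moves.
Heap B: target g' = 1⊕0 = 1, but every legal move changes the Grundy value (mex property), so 0 moves.
Heap C: target g' = 0⊕0 = 0, but every legal move changes the Grundy value (mex property), so 0 moves.

0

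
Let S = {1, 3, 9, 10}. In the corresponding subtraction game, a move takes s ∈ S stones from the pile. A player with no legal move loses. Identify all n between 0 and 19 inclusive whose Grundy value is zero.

G(0) = 0
G(1) = mex{0} = 1
G(2) = mex{1} = 0
G(3) = mex{0,0} = 1
G(4) = mex{1,1} = 0
G(5) = mex{0,0} = 1
G(6) = mex{1,1} = 0
G(7) = mex{0,0} = 1
G(8) = mex{1,1} = 0
G(9) = mex{0,0,0} = 1
G(10) = mex{1,1,1,0} = 2
G(11) = mex{2,0,0,1} = 3
G(12) = mex{3,1,1,0} = 2
G(13) = mex{2,2,0,1} = 3
G(14) = mex{3,3,1,0} = 2
G(15) = mex{2,2,0,1} = 3
G(16) = mex{3,3,1,0} = 2
G(17) = mex{2,2,0,1} = 3
G(18) = mex{3,3,1,0} = 2
G(19) = mex{2,2,2,1} = 0
P-positions are exactly the n with G(n) = 0.

0, 2, 4, 6, 8, 19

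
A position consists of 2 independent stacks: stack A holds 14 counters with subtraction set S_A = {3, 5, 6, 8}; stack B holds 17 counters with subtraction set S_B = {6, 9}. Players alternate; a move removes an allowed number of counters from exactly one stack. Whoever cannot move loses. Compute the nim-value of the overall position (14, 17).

1

Stack A, S = {3, 5, 6, 8}:
n :  0  1  2  3  4  5  6  7  8  9 10 11 12 13 14
G :  0  0  0  1  1  1  2  2  2  3  3  0  0  0  1
G_A(14) = 1.
Stack B, S = {6, 9}:
G(0) = 0
G(1) = mex{} = 0
G(2) = mex{} = 0
G(3) = mex{} = 0
G(4) = mex{} = 0
G(5) = mex{} = 0
G(6) = mex{0} = 1
G(7) = mex{0} = 1
G(8) = mex{0} = 1
G(9) = mex{0,0} = 1
G(10) = mex{0,0} = 1
G(11) = mex{0,0} = 1
G(12) = mex{1,0} = 2
G(13) = mex{1,0} = 2
G(14) = mex{1,0} = 2
G(15) = mex{1,1} = 0
G(16) = mex{1,1} = 0
G(17) = mex{1,1} = 0
G_B(17) = 0.
Combined Grundy value = 1 ⊕ 0 = 1.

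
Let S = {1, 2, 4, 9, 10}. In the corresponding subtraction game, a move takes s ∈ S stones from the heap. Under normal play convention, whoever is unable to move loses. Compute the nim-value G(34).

n :  0  1  2  3  4  5  6  7  8  9 10 11 12 13 14 15 16 17 18 19 20 21 22 23 24 25 26 27 28 29 30 31 32 33 34
G :  0  1  2  0  1  2  0  1  2  3  4  0  1  2  0  1  2  0  1  2  3  4  0  1  2  0  1  2  0  1  2  3  4  0  1

1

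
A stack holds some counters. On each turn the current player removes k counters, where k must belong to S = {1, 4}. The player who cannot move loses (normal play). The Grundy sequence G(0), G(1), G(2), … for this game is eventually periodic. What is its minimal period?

5

n :  0  1  2  3  4  5  6  7  8  9 10 11 12 13 14
G :  0  1  0  1  2  0  1  0  1  2  0  1  0  1  2
G(n+5) = G(n) holds for n = 0,…,3 (a full window of length max(S) = 4), so the sequence is purely periodic with period 5.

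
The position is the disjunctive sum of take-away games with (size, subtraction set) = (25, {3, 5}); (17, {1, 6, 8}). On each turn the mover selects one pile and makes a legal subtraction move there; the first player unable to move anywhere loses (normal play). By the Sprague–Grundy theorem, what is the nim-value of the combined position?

1

Pile A, S = {3, 5}:
n :  0  1  2  3  4  5  6  7  8  9 10 11 12 13 14 15 16 17 18 19 20 21 22 23 24 25
G :  0  0  0  1  1  1  2  2  0  0  0  1  1  1  2  2  0  0  0  1  1  1  2  2  0  0
G_A(25) = 0.
Pile B, S = {1, 6, 8}:
G(0) = 0
G(1) = mex{0} = 1
G(2) = mex{1} = 0
G(3) = mex{0} = 1
G(4) = mex{1} = 0
G(5) = mex{0} = 1
G(6) = mex{1,0} = 2
G(7) = mex{2,1} = 0
G(8) = mex{0,0,0} = 1
G(9) = mex{1,1,1} = 0
G(10) = mex{0,0,0} = 1
G(11) = mex{1,1,1} = 0
G(12) = mex{0,2,0} = 1
G(13) = mex{1,0,1} = 2
G(14) = mex{2,1,2} = 0
G(15) = mex{0,0,0} = 1
G(16) = mex{1,1,1} = 0
G(17) = mex{0,0,0} = 1
G_B(17) = 1.
Combined Grundy value = 0 ⊕ 1 = 1.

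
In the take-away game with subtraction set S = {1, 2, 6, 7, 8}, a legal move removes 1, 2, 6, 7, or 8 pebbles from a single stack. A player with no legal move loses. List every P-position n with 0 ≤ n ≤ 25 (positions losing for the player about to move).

n :  0  1  2  3  4  5  6  7  8  9 10 11 12 13 14 15 16 17 18 19 20 21 22 23 24 25
G :  0  1  2  0  1  2  3  4  5  3  4  5  0  1  2  0  1  2  3  4  5  3  4  5  0  1
P-positions are exactly the n with G(n) = 0.

0, 3, 12, 15, 24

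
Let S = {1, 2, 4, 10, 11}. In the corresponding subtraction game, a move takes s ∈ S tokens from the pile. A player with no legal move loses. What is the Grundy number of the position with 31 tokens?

G(0) = 0
G(1) = mex{0} = 1
G(2) = mex{1,0} = 2
G(3) = mex{2,1} = 0
G(4) = mex{0,2,0} = 1
G(5) = mex{1,0,1} = 2
G(6) = mex{2,1,2} = 0
G(7) = mex{0,2,0} = 1
G(8) = mex{1,0,1} = 2
G(9) = mex{2,1,2} = 0
G(10) = mex{0,2,0,0} = 1
G(11) = mex{1,0,1,1,0} = 2
G(12) = mex{2,1,2,2,1} = 0
G(13) = mex{0,2,0,0,2} = 1
G(14) = mex{1,0,1,1,0} = 2
G(15) = mex{2,1,2,2,1} = 0
G(16) = mex{0,2,0,0,2} = 1
G(17) = mex{1,0,1,1,0} = 2
G(18) = mex{2,1,2,2,1} = 0
G(19) = mex{0,2,0,0,2} = 1
G(20) = mex{1,0,1,1,0} = 2
G(21) = mex{2,1,2,2,1} = 0
G(22) = mex{0,2,0,0,2} = 1
G(23) = mex{1,0,1,1,0} = 2
G(24) = mex{2,1,2,2,1} = 0
G(25) = mex{0,2,0,0,2} = 1
G(26) = mex{1,0,1,1,0} = 2
G(27) = mex{2,1,2,2,1} = 0
G(28) = mex{0,2,0,0,2} = 1
G(29) = mex{1,0,1,1,0} = 2
G(30) = mex{2,1,2,2,1} = 0
G(31) = mex{0,2,0,0,2} = 1

1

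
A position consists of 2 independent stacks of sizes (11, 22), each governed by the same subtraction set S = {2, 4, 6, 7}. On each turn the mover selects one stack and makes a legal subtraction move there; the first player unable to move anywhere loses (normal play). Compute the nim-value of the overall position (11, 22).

3

All stacks use S = {2, 4, 6, 7}:
G(0) = 0
G(1) = mex{} = 0
G(2) = mex{0} = 1
G(3) = mex{0} = 1
G(4) = mex{1,0} = 2
G(5) = mex{1,0} = 2
G(6) = mex{2,1,0} = 3
G(7) = mex{2,1,0,0} = 3
G(8) = mex{3,2,1,0} = 4
G(9) = mex{3,2,1,1} = 0
G(10) = mex{4,3,2,1} = 0
G(11) = mex{0,3,2,2} = 1
G(12) = mex{0,4,3,2} = 1
G(13) = mex{1,0,3,3} = 2
G(14) = mex{1,0,4,3} = 2
G(15) = mex{2,1,0,4} = 3
G(16) = mex{2,1,0,0} = 3
G(17) = mex{3,2,1,0} = 4
G(18) = mex{3,2,1,1} = 0
G(19) = mex{4,3,2,1} = 0
G(20) = mex{0,3,2,2} = 1
G(21) = mex{0,4,3,2} = 1
G(22) = mex{1,0,3,3} = 2
Stack A: G(11) = 1.
Stack B: G(22) = 2.
Combined Grundy value = 1 ⊕ 2 = 3.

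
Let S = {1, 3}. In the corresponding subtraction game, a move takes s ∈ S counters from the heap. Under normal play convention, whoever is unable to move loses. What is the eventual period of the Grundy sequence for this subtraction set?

2

n :  0  1  2  3  4  5  6  7  8  9 10 11 12 13 14
G :  0  1  0  1  0  1  0  1  0  1  0  1  0  1  0
G(n+2) = G(n) holds for n = 0,…,2 (a full window of length max(S) = 3), so the sequence is purely periodic with period 2.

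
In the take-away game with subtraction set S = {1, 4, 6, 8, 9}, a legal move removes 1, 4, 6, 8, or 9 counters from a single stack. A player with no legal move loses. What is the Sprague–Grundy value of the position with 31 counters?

2

n :  0  1  2  3  4  5  6  7  8  9 10 11 12 13 14 15 16 17 18 19 20 21 22 23 24 25 26 27 28 29 30 31
G :  0  1  0  1  2  0  1  0  1  2  3  2  0  1  2  3  2  0  1  0  1  2  0  1  0  1  2  3  2  0  1  2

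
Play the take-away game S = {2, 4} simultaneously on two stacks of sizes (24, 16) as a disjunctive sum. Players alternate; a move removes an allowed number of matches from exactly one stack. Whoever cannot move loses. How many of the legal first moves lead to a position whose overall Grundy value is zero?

2

All stacks use S = {2, 4}:
n :  0  1  2  3  4  5  6  7  8  9 10 11 12 13 14 15 16 17 18 19 20 21 22 23 24
G :  0  0  1  1  2  2  0  0  1  1  2  2  0  0  1  1  2  2  0  0  1  1  2  2  0
Stack A: G(24) = 0.
Stack B: G(16) = 2.
Combined Grundy value = 0 ⊕ 2 = 2.
A winning move leaves total XOR = 0, i.e. changes one component's Grundy value g to g ⊕ X where X is the current total.
Stack A: need g' = 0⊕2 = 2. Options: 24−2→G=2, 24−4→G=1. Hits: 1.
Stack B: need g' = 2⊕2 = 0. Options: 16−2→G=1, 16−4→G=0. Hits: 1.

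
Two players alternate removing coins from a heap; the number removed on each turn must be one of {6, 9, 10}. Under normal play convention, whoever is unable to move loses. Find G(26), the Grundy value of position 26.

G(0) = 0
G(1) = mex{} = 0
G(2) = mex{} = 0
G(3) = mex{} = 0
G(4) = mex{} = 0
G(5) = mex{} = 0
G(6) = mex{0} = 1
G(7) = mex{0} = 1
G(8) = mex{0} = 1
G(9) = mex{0,0} = 1
G(10) = mex{0,0,0} = 1
G(11) = mex{0,0,0} = 1
G(12) = mex{1,0,0} = 2
G(13) = mex{1,0,0} = 2
G(14) = mex{1,0,0} = 2
G(15) = mex{1,1,0} = 2
G(16) = mex{1,1,1} = 0
G(17) = mex{1,1,1} = 0
G(18) = mex{2,1,1} = 0
G(19) = mex{2,1,1} = 0
G(20) = mex{2,1,1} = 0
G(21) = mex{2,2,1} = 0
G(22) = mex{0,2,2} = 1
G(23) = mex{0,2,2} = 1
G(24) = mex{0,2,2} = 1
G(25) = mex{0,0,2} = 1
G(26) = mex{0,0,0} = 1

1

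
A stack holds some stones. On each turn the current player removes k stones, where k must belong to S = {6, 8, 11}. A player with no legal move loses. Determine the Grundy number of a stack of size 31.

2

n :  0  1  2  3  4  5  6  7  8  9 10 11 12 13 14 15 16 17 18 19 20 21 22 23 24 25 26 27 28 29 30 31
G :  0  0  0  0  0  0  1  1  1  1  1  1  2  2  2  2  2  0  0  0  0  0  0  1  1  1  1  1  1  2  2  2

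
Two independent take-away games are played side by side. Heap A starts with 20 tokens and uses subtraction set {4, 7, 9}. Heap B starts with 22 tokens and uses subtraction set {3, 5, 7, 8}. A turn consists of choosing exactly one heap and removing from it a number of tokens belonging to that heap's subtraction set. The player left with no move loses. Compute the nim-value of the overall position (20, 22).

Heap A, S = {4, 7, 9}:
G(0) = 0
G(1) = mex{} = 0
G(2) = mex{} = 0
G(3) = mex{} = 0
G(4) = mex{0} = 1
G(5) = mex{0} = 1
G(6) = mex{0} = 1
G(7) = mex{0,0} = 1
G(8) = mex{1,0} = 2
G(9) = mex{1,0,0} = 2
G(10) = mex{1,0,0} = 2
G(11) = mex{1,1,0} = 2
G(12) = mex{2,1,0} = 3
G(13) = mex{2,1,1} = 0
G(14) = mex{2,1,1} = 0
G(15) = mex{2,2,1} = 0
G(16) = mex{3,2,1} = 0
G(17) = mex{0,2,2} = 1
G(18) = mex{0,2,2} = 1
G(19) = mex{0,3,2} = 1
G(20) = mex{0,0,2} = 1
G_A(20) = 1.
Heap B, S = {3, 5, 7, 8}:
G(0) = 0
G(1) = mex{} = 0
G(2) = mex{} = 0
G(3) = mex{0} = 1
G(4) = mex{0} = 1
G(5) = mex{0,0} = 1
G(6) = mex{1,0} = 2
G(7) = mex{1,0,0} = 2
G(8) = mex{1,1,0,0} = 2
G(9) = mex{2,1,0,0} = 3
G(10) = mex{2,1,1,0} = 3
G(11) = mex{2,2,1,1} = 0
G(12) = mex{3,2,1,1} = 0
G(13) = mex{3,2,2,1} = 0
G(14) = mex{0,3,2,2} = 1
G(15) = mex{0,3,2,2} = 1
G(16) = mex{0,0,3,2} = 1
G(17) = mex{1,0,3,3} = 2
G(18) = mex{1,0,0,3} = 2
G(19) = mex{1,1,0,0} = 2
G(20) = mex{2,1,0,0} = 3
G(21) = mex{2,1,1,0} = 3
G(22) = mex{2,2,1,1} = 0
G_B(22) = 0.
Combined Grundy value = 1 ⊕ 0 = 1.

1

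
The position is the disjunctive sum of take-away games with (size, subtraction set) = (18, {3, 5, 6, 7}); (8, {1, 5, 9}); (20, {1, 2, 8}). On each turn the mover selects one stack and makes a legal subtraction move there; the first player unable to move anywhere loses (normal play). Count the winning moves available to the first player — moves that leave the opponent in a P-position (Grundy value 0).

0

Stack A, S = {3, 5, 6, 7}:
G(0) = 0
G(1) = mex{} = 0
G(2) = mex{} = 0
G(3) = mex{0} = 1
G(4) = mex{0} = 1
G(5) = mex{0,0} = 1
G(6) = mex{1,0,0} = 2
G(7) = mex{1,0,0,0} = 2
G(8) = mex{1,1,0,0} = 2
G(9) = mex{2,1,1,0} = 3
G(10) = mex{2,1,1,1} = 0
G(11) = mex{2,2,1,1} = 0
G(12) = mex{3,2,2,1} = 0
G(13) = mex{0,2,2,2} = 1
G(14) = mex{0,3,2,2} = 1
G(15) = mex{0,0,3,2} = 1
G(16) = mex{1,0,0,3} = 2
G(17) = mex{1,0,0,0} = 2
G(18) = mex{1,1,0,0} = 2
G_A(18) = 2.
Stack B, S = {1, 5, 9}:
n : 0 1 2 3 4 5 6 7 8
G : 0 1 0 1 0 1 0 1 0
G_B(8) = 0.
Stack C, S = {1, 2, 8}:
G(0) = 0
G(1) = mex{0} = 1
G(2) = mex{1,0} = 2
G(3) = mex{2,1} = 0
G(4) = mex{0,2} = 1
G(5) = mex{1,0} = 2
G(6) = mex{2,1} = 0
G(7) = mex{0,2} = 1
G(8) = mex{1,0,0} = 2
G(9) = mex{2,1,1} = 0
G(10) = mex{0,2,2} = 1
G(11) = mex{1,0,0} = 2
G(12) = mex{2,1,1} = 0
G(13) = mex{0,2,2} = 1
G(14) = mex{1,0,0} = 2
G(15) = mex{2,1,1} = 0
G(16) = mex{0,2,2} = 1
G(17) = mex{1,0,0} = 2
G(18) = mex{2,1,1} = 0
G(19) = mex{0,2,2} = 1
G(20) = mex{1,0,0} = 2
G_C(20) = 2.
Combined Grundy value = 2 ⊕ 0 ⊕ 2 = 0.
A winning move leaves total XOR = 0, i.e. changes one component's Grundy value g to g ⊕ X where X is the current total.
Stack A: target g' = 2⊕0 = 2, but every legal move changes the Grundy value (mex property), so 0 moves.
Stack B: target g' = 0⊕0 = 0, but every legal move changes the Grundy value (mex property), so 0 moves.
Stack C: target g' = 2⊕0 = 2, but every legal move changes the Grundy value (mex property), so 0 moves.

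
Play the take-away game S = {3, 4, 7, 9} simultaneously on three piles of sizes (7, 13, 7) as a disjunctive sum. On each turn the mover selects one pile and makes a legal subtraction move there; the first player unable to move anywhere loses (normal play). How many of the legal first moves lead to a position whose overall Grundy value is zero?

All piles use S = {3, 4, 7, 9}:
G(0) = 0
G(1) = mex{} = 0
G(2) = mex{} = 0
G(3) = mex{0} = 1
G(4) = mex{0,0} = 1
G(5) = mex{0,0} = 1
G(6) = mex{1,0} = 2
G(7) = mex{1,1,0} = 2
G(8) = mex{1,1,0} = 2
G(9) = mex{2,1,0,0} = 3
G(10) = mex{2,2,1,0} = 3
G(11) = mex{2,2,1,0} = 3
G(12) = mex{3,2,1,1} = 0
G(13) = mex{3,3,2,1} = 0
Pile A: G(7) = 2.
Pile B: G(13) = 0.
Pile C: G(7) = 2.
Combined Grundy value = 2 ⊕ 0 ⊕ 2 = 0.
A winning move leaves total XOR = 0, i.e. changes one component's Grundy value g to g ⊕ X where X is the current total.
Pile A: target g' = 2⊕0 = 2, but every legal move changes the Grundy value (mex property), so 0 moves.
Pile B: target g' = 0⊕0 = 0, but every legal move changes the Grundy value (mex property), so 0 moves.
Pile C: target g' = 2⊕0 = 2, but every legal move changes the Grundy value (mex property), so 0 moves.

0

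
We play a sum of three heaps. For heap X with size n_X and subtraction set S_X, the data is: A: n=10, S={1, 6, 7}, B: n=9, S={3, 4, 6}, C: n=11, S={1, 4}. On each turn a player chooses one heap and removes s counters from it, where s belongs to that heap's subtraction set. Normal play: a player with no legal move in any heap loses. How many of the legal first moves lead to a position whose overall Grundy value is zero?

Heap A, S = {1, 6, 7}:
G(0) = 0
G(1) = mex{0} = 1
G(2) = mex{1} = 0
G(3) = mex{0} = 1
G(4) = mex{1} = 0
G(5) = mex{0} = 1
G(6) = mex{1,0} = 2
G(7) = mex{2,1,0} = 3
G(8) = mex{3,0,1} = 2
G(9) = mex{2,1,0} = 3
G(10) = mex{3,0,1} = 2
G_A(10) = 2.
Heap B, S = {3, 4, 6}:
G(0) = 0
G(1) = mex{} = 0
G(2) = mex{} = 0
G(3) = mex{0} = 1
G(4) = mex{0,0} = 1
G(5) = mex{0,0} = 1
G(6) = mex{1,0,0} = 2
G(7) = mex{1,1,0} = 2
G(8) = mex{1,1,0} = 2
G(9) = mex{2,1,1} = 0
G_B(9) = 0.
Heap C, S = {1, 4}:
n :  0  1  2  3  4  5  6  7  8  9 10 11
G :  0  1  0  1  2  0  1  0  1  2  0  1
G_C(11) = 1.
Combined Grundy value = 2 ⊕ 0 ⊕ 1 = 3.
A winning move leaves total XOR = 0, i.e. changes one component's Grundy value g to g ⊕ X where X is the current total.
Heap A: need g' = 2⊕3 = 1. Options: 10−1→G=3, 10−6→G=0, 10−7→G=1. Hits: 1.
Heap B: need g' = 0⊕3 = 3. Options: 9−3→G=2, 9−4→G=1, 9−6→G=1. Hits: 0.
Heap C: need g' = 1⊕3 = 2. Options: 11−1→G=0, 11−4→G=0. Hits: 0.

1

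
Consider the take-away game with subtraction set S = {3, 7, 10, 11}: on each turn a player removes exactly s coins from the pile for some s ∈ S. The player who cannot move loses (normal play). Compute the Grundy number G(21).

2

n :  0  1  2  3  4  5  6  7  8  9 10 11 12 13 14 15 16 17 18 19 20 21
G :  0  0  0  1  1  1  0  2  2  1  3  3  2  2  0  0  3  1  1  0  0  2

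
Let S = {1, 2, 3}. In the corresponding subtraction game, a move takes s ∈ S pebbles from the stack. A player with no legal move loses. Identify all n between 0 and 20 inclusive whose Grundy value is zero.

0, 4, 8, 12, 16, 20

G(0) = 0
G(1) = mex{0} = 1
G(2) = mex{1,0} = 2
G(3) = mex{2,1,0} = 3
G(4) = mex{3,2,1} = 0
G(5) = mex{0,3,2} = 1
G(6) = mex{1,0,3} = 2
G(7) = mex{2,1,0} = 3
G(8) = mex{3,2,1} = 0
G(9) = mex{0,3,2} = 1
G(10) = mex{1,0,3} = 2
G(11) = mex{2,1,0} = 3
G(12) = mex{3,2,1} = 0
G(13) = mex{0,3,2} = 1
G(14) = mex{1,0,3} = 2
G(15) = mex{2,1,0} = 3
G(16) = mex{3,2,1} = 0
G(17) = mex{0,3,2} = 1
G(18) = mex{1,0,3} = 2
G(19) = mex{2,1,0} = 3
G(20) = mex{3,2,1} = 0
P-positions are exactly the n with G(n) = 0.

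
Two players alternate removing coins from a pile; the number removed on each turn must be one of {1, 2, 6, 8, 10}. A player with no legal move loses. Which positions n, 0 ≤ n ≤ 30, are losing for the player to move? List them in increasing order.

n :  0  1  2  3  4  5  6  7  8  9 10 11 12 13 14 15 16 17 18 19 20 21 22 23 24 25 26 27 28 29 30
G :  0  1  2  0  1  2  3  0  1  2  3  4  0  1  2  3  0  1  2  0  1  2  3  0  1  2  3  4  0  1  2
P-positions are exactly the n with G(n) = 0.

0, 3, 7, 12, 16, 19, 23, 28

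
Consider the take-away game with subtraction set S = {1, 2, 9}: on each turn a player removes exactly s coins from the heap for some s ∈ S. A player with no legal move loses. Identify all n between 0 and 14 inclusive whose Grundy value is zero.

0, 3, 6, 10, 13

G(0) = 0
G(1) = mex{0} = 1
G(2) = mex{1,0} = 2
G(3) = mex{2,1} = 0
G(4) = mex{0,2} = 1
G(5) = mex{1,0} = 2
G(6) = mex{2,1} = 0
G(7) = mex{0,2} = 1
G(8) = mex{1,0} = 2
G(9) = mex{2,1,0} = 3
G(10) = mex{3,2,1} = 0
G(11) = mex{0,3,2} = 1
G(12) = mex{1,0,0} = 2
G(13) = mex{2,1,1} = 0
G(14) = mex{0,2,2} = 1
P-positions are exactly the n with G(n) = 0.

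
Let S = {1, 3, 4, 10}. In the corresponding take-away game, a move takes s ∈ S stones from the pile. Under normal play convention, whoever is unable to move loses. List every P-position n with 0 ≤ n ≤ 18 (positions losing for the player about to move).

0, 2, 7, 9, 14, 16

G(0) = 0
G(1) = mex{0} = 1
G(2) = mex{1} = 0
G(3) = mex{0,0} = 1
G(4) = mex{1,1,0} = 2
G(5) = mex{2,0,1} = 3
G(6) = mex{3,1,0} = 2
G(7) = mex{2,2,1} = 0
G(8) = mex{0,3,2} = 1
G(9) = mex{1,2,3} = 0
G(10) = mex{0,0,2,0} = 1
G(11) = mex{1,1,0,1} = 2
G(12) = mex{2,0,1,0} = 3
G(13) = mex{3,1,0,1} = 2
G(14) = mex{2,2,1,2} = 0
G(15) = mex{0,3,2,3} = 1
G(16) = mex{1,2,3,2} = 0
G(17) = mex{0,0,2,0} = 1
G(18) = mex{1,1,0,1} = 2
P-positions are exactly the n with G(n) = 0.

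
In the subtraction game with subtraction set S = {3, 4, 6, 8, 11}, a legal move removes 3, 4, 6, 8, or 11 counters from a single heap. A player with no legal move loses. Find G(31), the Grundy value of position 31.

1

G(0) = 0
G(1) = mex{} = 0
G(2) = mex{} = 0
G(3) = mex{0} = 1
G(4) = mex{0,0} = 1
G(5) = mex{0,0} = 1
G(6) = mex{1,0,0} = 2
G(7) = mex{1,1,0} = 2
G(8) = mex{1,1,0,0} = 2
G(9) = mex{2,1,1,0} = 3
G(10) = mex{2,2,1,0} = 3
G(11) = mex{2,2,1,1,0} = 3
G(12) = mex{3,2,2,1,0} = 4
G(13) = mex{3,3,2,1,0} = 4
G(14) = mex{3,3,2,2,1} = 0
G(15) = mex{4,3,3,2,1} = 0
G(16) = mex{4,4,3,2,1} = 0
G(17) = mex{0,4,3,3,2} = 1
G(18) = mex{0,0,4,3,2} = 1
G(19) = mex{0,0,4,3,2} = 1
G(20) = mex{1,0,0,4,3} = 2
G(21) = mex{1,1,0,4,3} = 2
G(22) = mex{1,1,0,0,3} = 2
G(23) = mex{2,1,1,0,4} = 3
G(24) = mex{2,2,1,0,4} = 3
G(25) = mex{2,2,1,1,0} = 3
G(26) = mex{3,2,2,1,0} = 4
G(27) = mex{3,3,2,1,0} = 4
G(28) = mex{3,3,2,2,1} = 0
G(29) = mex{4,3,3,2,1} = 0
G(30) = mex{4,4,3,2,1} = 0
G(31) = mex{0,4,3,3,2} = 1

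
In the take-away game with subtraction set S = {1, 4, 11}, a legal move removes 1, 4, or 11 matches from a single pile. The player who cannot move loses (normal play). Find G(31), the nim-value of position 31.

1

n :  0  1  2  3  4  5  6  7  8  9 10 11 12 13 14 15 16 17 18 19 20 21 22 23 24 25 26 27 28 29 30 31
G :  0  1  0  1  2  0  1  0  1  2  0  1  0  1  2  0  1  0  1  2  0  1  0  1  2  0  1  0  1  2  0  1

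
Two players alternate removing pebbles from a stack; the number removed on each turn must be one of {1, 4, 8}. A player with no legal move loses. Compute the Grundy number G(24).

0

n :  0  1  2  3  4  5  6  7  8  9 10 11 12 13 14 15 16 17 18 19 20 21 22 23 24
G :  0  1  0  1  2  0  1  0  1  2  3  2  0  1  0  1  2  0  1  0  1  2  3  2  0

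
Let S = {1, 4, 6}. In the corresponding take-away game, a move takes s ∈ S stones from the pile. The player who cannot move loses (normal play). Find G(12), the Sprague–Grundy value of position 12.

n :  0  1  2  3  4  5  6  7  8  9 10 11 12
G :  0  1  0  1  2  0  1  0  1  2  0  1  0

0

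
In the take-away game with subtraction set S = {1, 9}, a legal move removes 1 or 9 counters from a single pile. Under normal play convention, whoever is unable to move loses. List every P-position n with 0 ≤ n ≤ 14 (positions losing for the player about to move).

0, 2, 4, 6, 8, 10, 12, 14

n :  0  1  2  3  4  5  6  7  8  9 10 11 12 13 14
G :  0  1  0  1  0  1  0  1  0  1  0  1  0  1  0
P-positions are exactly the n with G(n) = 0.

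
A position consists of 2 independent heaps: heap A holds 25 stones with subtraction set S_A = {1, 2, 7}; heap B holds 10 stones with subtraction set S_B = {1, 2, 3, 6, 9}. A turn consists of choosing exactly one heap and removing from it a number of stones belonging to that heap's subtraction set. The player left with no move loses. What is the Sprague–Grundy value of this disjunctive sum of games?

Heap A, S = {1, 2, 7}:
G(0) = 0
G(1) = mex{0} = 1
G(2) = mex{1,0} = 2
G(3) = mex{2,1} = 0
G(4) = mex{0,2} = 1
G(5) = mex{1,0} = 2
G(6) = mex{2,1} = 0
G(7) = mex{0,2,0} = 1
G(8) = mex{1,0,1} = 2
G(9) = mex{2,1,2} = 0
G(10) = mex{0,2,0} = 1
G(11) = mex{1,0,1} = 2
G(12) = mex{2,1,2} = 0
G(13) = mex{0,2,0} = 1
G(14) = mex{1,0,1} = 2
G(15) = mex{2,1,2} = 0
G(16) = mex{0,2,0} = 1
G(17) = mex{1,0,1} = 2
G(18) = mex{2,1,2} = 0
G(19) = mex{0,2,0} = 1
G(20) = mex{1,0,1} = 2
G(21) = mex{2,1,2} = 0
G(22) = mex{0,2,0} = 1
G(23) = mex{1,0,1} = 2
G(24) = mex{2,1,2} = 0
G(25) = mex{0,2,0} = 1
G_A(25) = 1.
Heap B, S = {1, 2, 3, 6, 9}:
n :  0  1  2  3  4  5  6  7  8  9 10
G :  0  1  2  3  0  1  2  3  0  1  2
G_B(10) = 2.
Combined Grundy value = 1 ⊕ 2 = 3.

3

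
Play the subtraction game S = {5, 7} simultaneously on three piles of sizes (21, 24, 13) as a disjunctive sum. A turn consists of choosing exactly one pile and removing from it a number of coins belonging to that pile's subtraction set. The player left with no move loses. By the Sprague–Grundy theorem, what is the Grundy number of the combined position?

All piles use S = {5, 7}:
G(0) = 0
G(1) = mex{} = 0
G(2) = mex{} = 0
G(3) = mex{} = 0
G(4) = mex{} = 0
G(5) = mex{0} = 1
G(6) = mex{0} = 1
G(7) = mex{0,0} = 1
G(8) = mex{0,0} = 1
G(9) = mex{0,0} = 1
G(10) = mex{1,0} = 2
G(11) = mex{1,0} = 2
G(12) = mex{1,1} = 0
G(13) = mex{1,1} = 0
G(14) = mex{1,1} = 0
G(15) = mex{2,1} = 0
G(16) = mex{2,1} = 0
G(17) = mex{0,2} = 1
G(18) = mex{0,2} = 1
G(19) = mex{0,0} = 1
G(20) = mex{0,0} = 1
G(21) = mex{0,0} = 1
G(22) = mex{1,0} = 2
G(23) = mex{1,0} = 2
G(24) = mex{1,1} = 0
Pile A: G(21) = 1.
Pile B: G(24) = 0.
Pile C: G(13) = 0.
Combined Grundy value = 1 ⊕ 0 ⊕ 0 = 1.

1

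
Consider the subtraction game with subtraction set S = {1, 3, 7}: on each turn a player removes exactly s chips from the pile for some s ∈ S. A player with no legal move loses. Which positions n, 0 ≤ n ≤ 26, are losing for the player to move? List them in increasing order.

0, 2, 4, 6, 8, 10, 12, 14, 16, 18, 20, 22, 24, 26

G(0) = 0
G(1) = mex{0} = 1
G(2) = mex{1} = 0
G(3) = mex{0,0} = 1
G(4) = mex{1,1} = 0
G(5) = mex{0,0} = 1
G(6) = mex{1,1} = 0
G(7) = mex{0,0,0} = 1
G(8) = mex{1,1,1} = 0
G(9) = mex{0,0,0} = 1
G(10) = mex{1,1,1} = 0
G(11) = mex{0,0,0} = 1
G(12) = mex{1,1,1} = 0
G(13) = mex{0,0,0} = 1
G(14) = mex{1,1,1} = 0
G(15) = mex{0,0,0} = 1
G(16) = mex{1,1,1} = 0
G(17) = mex{0,0,0} = 1
G(18) = mex{1,1,1} = 0
G(19) = mex{0,0,0} = 1
G(20) = mex{1,1,1} = 0
G(21) = mex{0,0,0} = 1
G(22) = mex{1,1,1} = 0
G(23) = mex{0,0,0} = 1
G(24) = mex{1,1,1} = 0
G(25) = mex{0,0,0} = 1
G(26) = mex{1,1,1} = 0
P-positions are exactly the n with G(n) = 0.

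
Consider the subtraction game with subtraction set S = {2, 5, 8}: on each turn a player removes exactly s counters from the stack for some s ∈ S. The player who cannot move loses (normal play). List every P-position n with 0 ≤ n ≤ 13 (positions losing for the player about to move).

0, 1, 4, 7, 10, 11

G(0) = 0
G(1) = mex{} = 0
G(2) = mex{0} = 1
G(3) = mex{0} = 1
G(4) = mex{1} = 0
G(5) = mex{1,0} = 2
G(6) = mex{0,0} = 1
G(7) = mex{2,1} = 0
G(8) = mex{1,1,0} = 2
G(9) = mex{0,0,0} = 1
G(10) = mex{2,2,1} = 0
G(11) = mex{1,1,1} = 0
G(12) = mex{0,0,0} = 1
G(13) = mex{0,2,2} = 1
P-positions are exactly the n with G(n) = 0.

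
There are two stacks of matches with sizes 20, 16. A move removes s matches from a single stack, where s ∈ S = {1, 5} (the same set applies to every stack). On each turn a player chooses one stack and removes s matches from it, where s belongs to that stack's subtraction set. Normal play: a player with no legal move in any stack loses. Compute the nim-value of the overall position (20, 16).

All stacks use S = {1, 5}:
G(0) = 0
G(1) = mex{0} = 1
G(2) = mex{1} = 0
G(3) = mex{0} = 1
G(4) = mex{1} = 0
G(5) = mex{0,0} = 1
G(6) = mex{1,1} = 0
G(7) = mex{0,0} = 1
G(8) = mex{1,1} = 0
G(9) = mex{0,0} = 1
G(10) = mex{1,1} = 0
G(11) = mex{0,0} = 1
G(12) = mex{1,1} = 0
G(13) = mex{0,0} = 1
G(14) = mex{1,1} = 0
G(15) = mex{0,0} = 1
G(16) = mex{1,1} = 0
G(17) = mex{0,0} = 1
G(18) = mex{1,1} = 0
G(19) = mex{0,0} = 1
G(20) = mex{1,1} = 0
Stack A: G(20) = 0.
Stack B: G(16) = 0.
Combined Grundy value = 0 ⊕ 0 = 0.

0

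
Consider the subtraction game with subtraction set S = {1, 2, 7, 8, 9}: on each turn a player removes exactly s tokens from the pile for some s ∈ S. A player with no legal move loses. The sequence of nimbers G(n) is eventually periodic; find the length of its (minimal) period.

G(0) = 0
G(1) = mex{0} = 1
G(2) = mex{1,0} = 2
G(3) = mex{2,1} = 0
G(4) = mex{0,2} = 1
G(5) = mex{1,0} = 2
G(6) = mex{2,1} = 0
G(7) = mex{0,2,0} = 1
G(8) = mex{1,0,1,0} = 2
G(9) = mex{2,1,2,1,0} = 3
G(10) = mex{3,2,0,2,1} = 4
G(11) = mex{4,3,1,0,2} = 5
G(12) = mex{5,4,2,1,0} = 3
G(13) = mex{3,5,0,2,1} = 4
G(14) = mex{4,3,1,0,2} = 5
G(15) = mex{5,4,2,1,0} = 3
G(16) = mex{3,5,3,2,1} = 0
G(17) = mex{0,3,4,3,2} = 1
G(18) = mex{1,0,5,4,3} = 2
G(19) = mex{2,1,3,5,4} = 0
G(20) = mex{0,2,4,3,5} = 1
G(21) = mex{1,0,5,4,3} = 2
G(22) = mex{2,1,3,5,4} = 0
G(23) = mex{0,2,0,3,5} = 1
G(24) = mex{1,0,1,0,3} = 2
G(25) = mex{2,1,2,1,0} = 3
G(26) = mex{3,2,0,2,1} = 4
G(27) = mex{4,3,1,0,2} = 5
G(28) = mex{5,4,2,1,0} = 3
G(29) = mex{3,5,0,2,1} = 4
G(30) = mex{4,3,1,0,2} = 5
G(31) = mex{5,4,2,1,0} = 3
G(32) = mex{3,5,3,2,1} = 0
G(33) = mex{0,3,4,3,2} = 1
G(n+16) = G(n) holds for n = 0,…,8 (a full window of length max(S) = 9), so the sequence is purely periodic with period 16.

16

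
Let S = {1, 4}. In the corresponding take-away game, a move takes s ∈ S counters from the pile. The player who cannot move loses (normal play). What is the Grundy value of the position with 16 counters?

n :  0  1  2  3  4  5  6  7  8  9 10 11 12 13 14 15 16
G :  0  1  0  1  2  0  1  0  1  2  0  1  0  1  2  0  1

1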